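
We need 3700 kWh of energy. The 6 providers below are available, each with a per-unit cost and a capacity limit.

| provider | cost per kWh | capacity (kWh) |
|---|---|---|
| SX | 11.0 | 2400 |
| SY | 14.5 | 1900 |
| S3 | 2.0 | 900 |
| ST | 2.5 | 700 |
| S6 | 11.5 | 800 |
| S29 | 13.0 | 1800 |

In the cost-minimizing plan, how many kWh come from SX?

2100

Cheapest first:
S3 (2.0): use full 900 — 2800 kWh to go.
Take 700 from ST at 2.5 — need 2100 more.
SX at 11.0: take 2100 of its 2400 — requirement met.
S6, S29, SY: unused.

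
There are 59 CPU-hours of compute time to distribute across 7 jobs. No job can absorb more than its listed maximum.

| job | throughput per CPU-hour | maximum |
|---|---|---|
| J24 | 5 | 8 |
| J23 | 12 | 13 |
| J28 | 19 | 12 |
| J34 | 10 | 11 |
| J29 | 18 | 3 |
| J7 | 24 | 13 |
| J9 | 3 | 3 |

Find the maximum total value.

895

Highest throughput per CPU-hour first: J7 24 > J28 19 > J29 18 > J23 12 > J34 10 > J24 5 > J9 3.
J7: +13 to 13 (cap) → 46 left.
Give J28 12 to hit its cap of 12 → 34 left.
Give J29 3 to hit its cap of 3 → 31 left.
J23: +13 to 13 (cap) → 18 left.
J34 takes 11 to reach its cap of 11 → 7 left.
J24: +7 (room for 8) → 7. Pool exhausted.
Total = 5×7 + 12×13 + 19×12 + 10×11 + 18×3 + 24×13 = 895.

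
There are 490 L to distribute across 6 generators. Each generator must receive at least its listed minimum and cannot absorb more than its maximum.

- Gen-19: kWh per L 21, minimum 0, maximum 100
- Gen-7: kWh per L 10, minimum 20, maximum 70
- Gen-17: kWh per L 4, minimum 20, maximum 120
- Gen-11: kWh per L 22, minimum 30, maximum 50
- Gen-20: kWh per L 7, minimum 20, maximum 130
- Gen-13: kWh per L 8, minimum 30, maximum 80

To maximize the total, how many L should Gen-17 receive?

Meeting every minimum uses 0+20+20+30+20+30 = 120 L, leaving 370.
Rank by kWh per L: Gen-11 22 > Gen-19 21 > Gen-7 10 > Gen-13 8 > Gen-20 7 > Gen-17 4.
Gen-11 takes 20 more to reach its cap of 50 ; 350 left.
Give Gen-19 100 more to hit its cap of 100 ; 250 left.
Gen-7 takes 50 more to reach its cap of 70 ; 200 left.
Give Gen-13 50 more to hit its cap of 80 ; 150 left.
Gen-20 takes 110 more to reach its cap of 130 ; 40 left.
Gen-17 has room for 100 more but only 40 remain, so it gets 60.

60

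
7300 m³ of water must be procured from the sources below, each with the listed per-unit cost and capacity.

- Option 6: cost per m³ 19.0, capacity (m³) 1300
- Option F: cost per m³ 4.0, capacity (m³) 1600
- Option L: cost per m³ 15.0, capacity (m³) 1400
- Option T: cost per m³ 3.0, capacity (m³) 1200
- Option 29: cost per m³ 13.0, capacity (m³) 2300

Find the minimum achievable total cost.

76100

Use sources in increasing cost order.
Option T at 3.0: take all 1200 m³ → 6100 still needed.
Take 1600 from Option F at 4.0 → need 4500 more.
Take 2300 from Option 29 at 13.0 → need 2200 more.
Option L at 15.0: take all 1400 m³ → 800 still needed.
Option 6 (19.0): take the remaining 800 → done.
Cost = 1200×3.0 + 1600×4.0 + 2300×13.0 + 1400×15.0 + 800×19.0 = 76100.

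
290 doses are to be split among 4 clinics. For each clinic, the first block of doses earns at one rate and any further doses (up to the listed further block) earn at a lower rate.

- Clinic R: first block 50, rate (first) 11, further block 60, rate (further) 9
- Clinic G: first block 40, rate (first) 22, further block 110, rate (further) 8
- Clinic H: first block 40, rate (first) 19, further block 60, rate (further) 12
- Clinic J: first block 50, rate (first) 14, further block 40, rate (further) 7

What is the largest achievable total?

Order all 8 blocks by rate: Clinic G/T1 22 > Clinic H/T1 19 > Clinic J/T1 14 > Clinic H/T2 12 > Clinic R/T1 11 > Clinic R/T2 9 > Clinic G/T2 8 > Clinic J/T2 7.
Clinic G T1 at 22: fill all 40 → 250 left.
Clinic H T1 at 19: fill all 40 → 210 left.
Clinic J T1 at 14: fill all 50 → 160 left.
Fill Clinic H T2 block (60 at 12) → 100 left.
Fill Clinic R T1 block (50 at 11) → 50 left.
50 remain; put them into Clinic R T2 at 9.
Total = 22×40 + 19×40 + 14×50 + 12×60 + 11×50 + 9×50 = 4060.

4060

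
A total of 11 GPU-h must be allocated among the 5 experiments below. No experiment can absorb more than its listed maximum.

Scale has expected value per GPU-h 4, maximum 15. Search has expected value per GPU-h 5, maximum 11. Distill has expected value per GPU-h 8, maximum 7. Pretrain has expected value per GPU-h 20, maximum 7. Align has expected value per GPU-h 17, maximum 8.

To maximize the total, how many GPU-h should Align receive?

Rank by expected value per GPU-h: Pretrain 20 > Align 17 > Distill 8 > Search 5 > Scale 4.
Pretrain: +7 to 7 (cap) — 4 left.
Align: +4 (room for 8) → 4. Pool exhausted.

4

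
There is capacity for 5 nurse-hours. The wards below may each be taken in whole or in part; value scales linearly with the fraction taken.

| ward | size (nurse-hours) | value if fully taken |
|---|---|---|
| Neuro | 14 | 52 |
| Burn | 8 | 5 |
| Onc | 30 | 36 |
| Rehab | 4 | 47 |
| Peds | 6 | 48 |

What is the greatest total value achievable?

55

Rank by value-to-size ratio: Rehab 47/4≈11.8, Peds 48/6≈8, Neuro 52/14≈3.71, Onc 36/30≈1.2, Burn 5/8≈0.625.
Take all of Rehab (4 nurse-hours, value 47) → 1 nurse-hours left.
Fill the last 1 nurse-hours with part of Peds: 1/6 of it earns 8.
Total value = 55.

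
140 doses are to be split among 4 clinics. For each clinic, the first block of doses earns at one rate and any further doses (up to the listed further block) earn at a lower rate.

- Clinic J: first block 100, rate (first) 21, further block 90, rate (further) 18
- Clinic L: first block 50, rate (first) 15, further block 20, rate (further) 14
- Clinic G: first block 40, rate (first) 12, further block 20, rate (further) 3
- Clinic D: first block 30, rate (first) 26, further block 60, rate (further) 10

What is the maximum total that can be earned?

3060

Order all 8 blocks by rate: Clinic D/T1 26 > Clinic J/T1 21 > Clinic J/T2 18 > Clinic L/T1 15 > Clinic L/T2 14 > Clinic G/T1 12 > Clinic D/T2 10 > Clinic G/T2 3.
Clinic D/T1 (26): +30 → 110 left.
Clinic J/T1 (21): +100 → 10 left.
10 remain; put them into Clinic J T2 at 18.
Total = 26×30 + 21×100 + 18×10 = 3060.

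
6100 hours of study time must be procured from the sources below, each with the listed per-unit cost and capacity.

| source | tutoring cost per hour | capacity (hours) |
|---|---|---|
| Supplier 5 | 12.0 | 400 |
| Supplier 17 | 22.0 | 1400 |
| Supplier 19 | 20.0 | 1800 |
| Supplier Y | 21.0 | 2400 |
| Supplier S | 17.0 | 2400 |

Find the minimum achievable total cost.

Use sources in increasing cost order.
Supplier 5 at 12.0: take all 400 hours → 5700 still needed.
Supplier S at 17.0: take all 2400 hours → 3300 still needed.
Supplier 19 (20.0): use full 1800 → 1500 hours to go.
Supplier Y (21.0): take the remaining 1500 → done.
Supplier 17: unused.
Cost = 400×12.0 + 2400×17.0 + 1800×20.0 + 1500×21.0 = 113100.

113100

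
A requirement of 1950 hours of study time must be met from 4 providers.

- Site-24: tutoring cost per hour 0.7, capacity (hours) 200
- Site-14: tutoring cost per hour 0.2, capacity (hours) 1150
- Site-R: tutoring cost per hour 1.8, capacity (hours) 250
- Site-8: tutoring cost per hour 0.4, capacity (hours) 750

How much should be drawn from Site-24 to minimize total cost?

50

Cheapest first:
Site-14 (0.2): use full 1150 ; 800 hours to go.
Take 750 from Site-8 at 0.4 ; need 50 more.
Site-24 (0.7): take the remaining 50 ; done.
Site-R: unused.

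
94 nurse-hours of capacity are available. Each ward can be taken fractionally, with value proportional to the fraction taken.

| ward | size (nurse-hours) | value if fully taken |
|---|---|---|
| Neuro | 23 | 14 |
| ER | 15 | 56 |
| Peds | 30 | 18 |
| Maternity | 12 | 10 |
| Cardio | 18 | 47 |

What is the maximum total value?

Sort by value density: ER 56/15≈3.73, Cardio 47/18≈2.61, Maternity 10/12≈0.833, Neuro 14/23≈0.609, Peds 18/30≈0.6.
Take all of ER (15 nurse-hours, value 56) ; 79 nurse-hours left.
Take all of Cardio (18 nurse-hours, value 47) ; 61 nurse-hours left.
Take all of Maternity (12 nurse-hours, value 10) ; 49 nurse-hours left.
All 23 nurse-hours of Neuro fit (value 14) ; 26 remain.
Only 26 nurse-hours remain; take 26/30 of Peds for value 18×26/30 = 15.6.
Total value = 142.6.

142.6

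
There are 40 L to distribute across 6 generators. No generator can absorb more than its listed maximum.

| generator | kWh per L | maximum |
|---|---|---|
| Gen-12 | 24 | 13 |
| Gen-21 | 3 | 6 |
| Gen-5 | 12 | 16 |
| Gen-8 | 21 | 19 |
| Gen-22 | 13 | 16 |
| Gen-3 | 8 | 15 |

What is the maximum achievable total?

815

Order the generators by kWh per L: Gen-12 24 > Gen-8 21 > Gen-22 13 > Gen-5 12 > Gen-3 8 > Gen-21 3.
Give Gen-12 13 to hit its cap of 13 ; 27 left.
Gen-8 takes 19 to reach its cap of 19 ; 8 left.
Only 8 left; Gen-22 takes them to reach 8.
Total = 24×13 + 21×19 + 13×8 = 815.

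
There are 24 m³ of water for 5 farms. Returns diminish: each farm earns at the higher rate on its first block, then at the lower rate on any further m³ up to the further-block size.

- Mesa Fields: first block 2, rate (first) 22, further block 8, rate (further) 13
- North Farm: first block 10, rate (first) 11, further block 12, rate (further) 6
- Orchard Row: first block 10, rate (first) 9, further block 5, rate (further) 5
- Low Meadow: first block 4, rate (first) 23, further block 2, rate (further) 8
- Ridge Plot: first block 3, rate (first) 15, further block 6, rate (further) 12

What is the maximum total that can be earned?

Order all 10 blocks by rate: Low Meadow/T1 23 > Mesa Fields/T1 22 > Ridge Plot/T1 15 > Mesa Fields/T2 13 > Ridge Plot/T2 12 > North Farm/T1 11 > Orchard Row/T1 9 > Low Meadow/T2 8 > North Farm/T2 6 > Orchard Row/T2 5.
Low Meadow T1 at 23: fill all 4 ; 20 left.
Fill Mesa Fields T1 block (2 at 22) ; 18 left.
Ridge Plot/T1 (15): +3 ; 15 left.
Mesa Fields/T2 (13): +8 ; 7 left.
Ridge Plot T2 at 12: fill all 6 ; 1 left.
North Farm T1 at 11: only 1 left, fill 1.
Total = 23×4 + 22×2 + 15×3 + 13×8 + 12×6 + 11×1 = 368.

368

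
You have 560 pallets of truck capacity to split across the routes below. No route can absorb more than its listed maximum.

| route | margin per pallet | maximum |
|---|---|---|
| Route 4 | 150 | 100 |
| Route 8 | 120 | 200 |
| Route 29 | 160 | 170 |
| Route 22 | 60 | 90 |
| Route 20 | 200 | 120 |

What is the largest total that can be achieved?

Highest margin per pallet first: Route 20 200 > Route 29 160 > Route 4 150 > Route 8 120 > Route 22 60.
Route 20 takes 120 to reach its cap of 120 ; 440 left.
Route 29 takes 170 to reach its cap of 170 ; 270 left.
Route 4 takes 100 to reach its cap of 100 ; 170 left.
Route 8: +170 (room for 200) → 170. Pool exhausted.
Total = 150×100 + 120×170 + 160×170 + 200×120 = 86600.

86600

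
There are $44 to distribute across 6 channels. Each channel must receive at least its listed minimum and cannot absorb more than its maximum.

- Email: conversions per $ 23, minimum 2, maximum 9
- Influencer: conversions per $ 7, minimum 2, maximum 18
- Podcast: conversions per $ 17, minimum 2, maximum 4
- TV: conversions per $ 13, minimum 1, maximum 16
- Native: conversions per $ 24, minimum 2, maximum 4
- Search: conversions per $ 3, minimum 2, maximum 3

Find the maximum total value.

648

Meeting every minimum uses 2+2+2+1+2+2 = 11 $, leaving 33.
Order the channels by conversions per $: Native 24 > Email 23 > Podcast 17 > TV 13 > Influencer 7 > Search 3.
Give Native 2 more to hit its cap of 4 — 31 left.
Give Email 7 more to hit its cap of 9 — 24 left.
Podcast: +2 to 4 (cap) — 22 left.
Give TV 15 more to hit its cap of 16 — 7 left.
Only 7 left; Influencer takes them to reach 9.
Total = 23×9 + 7×9 + 17×4 + 13×16 + 24×4 + 3×2 = 648.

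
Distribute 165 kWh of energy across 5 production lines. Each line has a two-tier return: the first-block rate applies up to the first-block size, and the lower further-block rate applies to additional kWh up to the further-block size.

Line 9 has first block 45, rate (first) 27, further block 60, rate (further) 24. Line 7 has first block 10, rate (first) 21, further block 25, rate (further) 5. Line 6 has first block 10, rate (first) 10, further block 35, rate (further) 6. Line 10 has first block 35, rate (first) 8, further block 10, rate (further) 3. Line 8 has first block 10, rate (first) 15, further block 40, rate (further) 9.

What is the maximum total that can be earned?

3385

Treat each block as its own option and order by rate: Line 9/T1 27 > Line 9/T2 24 > Line 7/T1 21 > Line 8/T1 15 > Line 6/T1 10 > Line 8/T2 9 > Line 10/T1 8 > Line 6/T2 6 > Line 7/T2 5 > Line 10/T2 3.
Line 9 T1 at 27: fill all 45 — 120 left.
Fill Line 9 T2 block (60 at 24) — 60 left.
Fill Line 7 T1 block (10 at 21) — 50 left.
Line 8 T1 at 15: fill all 10 — 40 left.
Fill Line 6 T1 block (10 at 10) — 30 left.
Line 8/T2: +30 of 40 at 9; pool empty.
Total = 27×45 + 24×60 + 21×10 + 15×10 + 10×10 + 9×30 = 3385.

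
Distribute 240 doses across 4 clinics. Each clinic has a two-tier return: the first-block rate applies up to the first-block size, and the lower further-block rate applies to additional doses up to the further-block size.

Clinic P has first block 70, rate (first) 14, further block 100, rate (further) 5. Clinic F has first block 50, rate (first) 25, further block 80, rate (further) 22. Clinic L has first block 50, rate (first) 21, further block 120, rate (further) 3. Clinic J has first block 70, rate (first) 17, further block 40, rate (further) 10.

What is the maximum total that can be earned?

5080

Rank every tier by rate: Clinic F/T1 25 > Clinic F/T2 22 > Clinic L/T1 21 > Clinic J/T1 17 > Clinic P/T1 14 > Clinic J/T2 10 > Clinic P/T2 5 > Clinic L/T2 3.
Clinic F T1 at 25: fill all 50 → 190 left.
Fill Clinic F T2 block (80 at 22) → 110 left.
Clinic L T1 at 21: fill all 50 → 60 left.
60 remain; put them into Clinic J T1 at 17.
Total = 25×50 + 22×80 + 21×50 + 17×60 = 5080.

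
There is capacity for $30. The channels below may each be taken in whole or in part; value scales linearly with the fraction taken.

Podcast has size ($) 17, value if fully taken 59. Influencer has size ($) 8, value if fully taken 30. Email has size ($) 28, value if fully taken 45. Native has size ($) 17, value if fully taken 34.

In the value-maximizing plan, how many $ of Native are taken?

Best value per unit of size first: Influencer 30/8≈3.75, Podcast 59/17≈3.47, Native 34/17≈2, Email 45/28≈1.61.
All 8 $ of Influencer fit (value 30) ; 22 remain.
Take all of Podcast (17 $, value 59) ; 5 $ left.
5 $ left: a 5/17 share of Native gives 34×5/17 = 10.

5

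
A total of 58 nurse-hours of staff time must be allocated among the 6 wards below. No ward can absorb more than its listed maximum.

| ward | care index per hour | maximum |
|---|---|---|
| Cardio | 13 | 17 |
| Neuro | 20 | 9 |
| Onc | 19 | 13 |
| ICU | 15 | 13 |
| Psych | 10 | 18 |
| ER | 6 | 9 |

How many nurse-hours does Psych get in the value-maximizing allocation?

Order the wards by care index per hour: Neuro 20 > Onc 19 > ICU 15 > Cardio 13 > Psych 10 > ER 6.
Neuro takes 9 to reach its cap of 9 → 49 left.
Onc takes 13 to reach its cap of 13 → 36 left.
Give ICU 13 to hit its cap of 13 → 23 left.
Cardio: +17 to 17 (cap) → 6 left.
Psych has room for 18 but only 6 remain, so it gets 6.

6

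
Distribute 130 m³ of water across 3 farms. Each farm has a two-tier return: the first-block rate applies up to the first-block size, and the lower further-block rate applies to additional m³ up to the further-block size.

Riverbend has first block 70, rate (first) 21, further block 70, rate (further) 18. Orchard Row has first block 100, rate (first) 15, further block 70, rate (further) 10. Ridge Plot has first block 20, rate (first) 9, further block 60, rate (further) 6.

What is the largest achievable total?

2550

Treat each block as its own option and order by rate: Riverbend/tier1 21 > Riverbend/tier2 18 > Orchard Row/tier1 15 > Orchard Row/tier2 10 > Ridge Plot/tier1 9 > Ridge Plot/tier2 6.
Riverbend/tier1 (21): +70 ; 60 left.
Riverbend tier2 at 18: only 60 left, fill 60.
Total = 21×70 + 18×60 = 2550.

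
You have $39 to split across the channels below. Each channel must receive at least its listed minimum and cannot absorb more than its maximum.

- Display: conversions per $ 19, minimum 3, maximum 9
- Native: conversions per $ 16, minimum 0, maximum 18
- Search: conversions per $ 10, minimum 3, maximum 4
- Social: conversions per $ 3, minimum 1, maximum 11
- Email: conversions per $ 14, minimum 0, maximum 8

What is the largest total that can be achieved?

Meeting every minimum uses 3+0+3+1+0 = 7 $, leaving 32.
Rank by conversions per $: Display 19 > Native 16 > Email 14 > Search 10 > Social 3.
Display: +6 to 9 (cap) ; 26 left.
Give Native 18 more to hit its cap of 18 ; 8 left.
Email takes 8 more to reach its cap of 8 ; 0 left.
Total = 19×9 + 16×18 + 10×3 + 3×1 + 14×8 = 604.

604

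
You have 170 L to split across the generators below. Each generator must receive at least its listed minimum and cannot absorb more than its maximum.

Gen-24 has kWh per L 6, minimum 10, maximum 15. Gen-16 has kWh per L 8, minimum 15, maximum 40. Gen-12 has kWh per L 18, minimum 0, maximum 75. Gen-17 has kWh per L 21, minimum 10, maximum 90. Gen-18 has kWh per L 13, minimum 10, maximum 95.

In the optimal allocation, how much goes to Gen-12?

Meeting every minimum uses 10+15+0+10+10 = 45 L, leaving 125.
Highest kWh per L first: Gen-17 21 > Gen-12 18 > Gen-18 13 > Gen-16 8 > Gen-24 6.
Gen-17 takes 80 more to reach its cap of 90 ; 45 left.
Only 45 left; Gen-12 takes them to reach 45.

45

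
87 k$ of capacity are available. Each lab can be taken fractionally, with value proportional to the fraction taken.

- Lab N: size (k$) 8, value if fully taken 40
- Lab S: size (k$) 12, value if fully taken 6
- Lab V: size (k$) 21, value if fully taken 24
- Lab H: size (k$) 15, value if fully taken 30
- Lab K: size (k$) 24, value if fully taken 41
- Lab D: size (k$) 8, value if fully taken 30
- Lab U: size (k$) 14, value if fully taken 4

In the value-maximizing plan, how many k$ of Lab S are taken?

Rank by value-to-size ratio: Lab N 40/8≈5, Lab D 30/8≈3.75, Lab H 30/15≈2, Lab K 41/24≈1.71, Lab V 24/21≈1.14, Lab S 6/12≈0.5, Lab U 4/14≈0.286.
Take all of Lab N (8 k$, value 40) ; 79 k$ left.
Lab D: take in full, 8 k$ for value 30 ; 71 left.
All 15 k$ of Lab H fit (value 30) ; 56 remain.
Take all of Lab K (24 k$, value 41) ; 32 k$ left.
Take all of Lab V (21 k$, value 24) ; 11 k$ left.
Only 11 k$ remain; take 11/12 of Lab S for value 6×11/12 = 5.5.

11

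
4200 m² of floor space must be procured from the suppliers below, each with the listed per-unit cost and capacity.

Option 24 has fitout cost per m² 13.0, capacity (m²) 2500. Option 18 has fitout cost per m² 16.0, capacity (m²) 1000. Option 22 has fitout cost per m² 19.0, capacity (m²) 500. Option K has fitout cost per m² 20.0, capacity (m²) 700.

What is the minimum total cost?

Cheapest first:
Take 2500 from Option 24 at 13.0 → need 1700 more.
Option 18 (16.0): use full 1000 → 700 m² to go.
Take 500 from Option 22 at 19.0 → need 200 more.
Option K at 20.0: take 200 of its 700 → requirement met.
Cost = 2500×13.0 + 1000×16.0 + 500×19.0 + 200×20.0 = 62000.

62000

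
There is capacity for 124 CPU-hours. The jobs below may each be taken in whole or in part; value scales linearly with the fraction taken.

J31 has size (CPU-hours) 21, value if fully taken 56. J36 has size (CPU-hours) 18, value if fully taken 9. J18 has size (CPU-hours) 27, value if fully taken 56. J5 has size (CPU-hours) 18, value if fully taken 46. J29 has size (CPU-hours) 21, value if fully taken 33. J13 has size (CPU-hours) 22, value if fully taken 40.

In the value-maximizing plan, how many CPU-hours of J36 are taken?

15

Best value per unit of size first: J31 56/21≈2.67, J5 46/18≈2.56, J18 56/27≈2.07, J13 40/22≈1.82, J29 33/21≈1.57, J36 9/18≈0.5.
All 21 CPU-hours of J31 fit (value 56) ; 103 remain.
J5: take in full, 18 CPU-hours for value 46 ; 85 left.
All 27 CPU-hours of J18 fit (value 56) ; 58 remain.
J13: take in full, 22 CPU-hours for value 40 ; 36 left.
Take all of J29 (21 CPU-hours, value 33) ; 15 CPU-hours left.
15 CPU-hours left: a 15/18 share of J36 gives 9×15/18 = 7.5.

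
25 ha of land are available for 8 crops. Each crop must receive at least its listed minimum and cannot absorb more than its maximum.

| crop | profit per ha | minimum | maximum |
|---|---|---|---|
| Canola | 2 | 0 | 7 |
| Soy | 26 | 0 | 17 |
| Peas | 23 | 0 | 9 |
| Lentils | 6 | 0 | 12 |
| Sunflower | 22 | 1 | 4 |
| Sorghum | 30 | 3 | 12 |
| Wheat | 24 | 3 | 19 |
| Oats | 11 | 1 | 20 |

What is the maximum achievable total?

673

Meeting every minimum uses 0+0+0+0+1+3+3+1 = 8 ha, leaving 17.
Highest profit per ha first: Sorghum 30 > Soy 26 > Wheat 24 > Peas 23 > Sunflower 22 > Oats 11 > Lentils 6 > Canola 2.
Sorghum takes 9 more to reach its cap of 12 — 8 left.
Only 8 left; Soy takes them to reach 8.
Total = 26×8 + 22×1 + 30×12 + 24×3 + 11×1 = 673.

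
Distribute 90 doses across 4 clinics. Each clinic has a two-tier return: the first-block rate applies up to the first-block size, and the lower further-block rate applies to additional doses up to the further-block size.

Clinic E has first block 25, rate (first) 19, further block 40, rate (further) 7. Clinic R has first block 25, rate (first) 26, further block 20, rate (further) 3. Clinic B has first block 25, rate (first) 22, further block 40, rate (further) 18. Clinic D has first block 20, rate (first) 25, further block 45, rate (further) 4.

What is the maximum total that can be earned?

2080

Rank every tier by rate: Clinic R/tier1 26 > Clinic D/tier1 25 > Clinic B/tier1 22 > Clinic E/tier1 19 > Clinic B/tier2 18 > Clinic E/tier2 7 > Clinic D/tier2 4 > Clinic R/tier2 3.
Clinic R/tier1 (26): +25 ; 65 left.
Clinic D/tier1 (25): +20 ; 45 left.
Clinic B/tier1 (22): +25 ; 20 left.
20 remain; put them into Clinic E tier1 at 19.
Total = 26×25 + 25×20 + 22×25 + 19×20 = 2080.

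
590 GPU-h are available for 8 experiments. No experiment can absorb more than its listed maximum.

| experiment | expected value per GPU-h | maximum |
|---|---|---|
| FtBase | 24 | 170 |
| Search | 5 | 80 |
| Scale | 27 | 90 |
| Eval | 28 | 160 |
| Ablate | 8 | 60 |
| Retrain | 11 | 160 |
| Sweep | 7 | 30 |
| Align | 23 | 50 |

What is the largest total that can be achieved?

13460

Rank by expected value per GPU-h: Eval 28 > Scale 27 > FtBase 24 > Align 23 > Retrain 11 > Ablate 8 > Sweep 7 > Search 5.
Eval: +160 to 160 (cap) → 430 left.
Give Scale 90 to hit its cap of 90 → 340 left.
Give FtBase 170 to hit its cap of 170 → 170 left.
Give Align 50 to hit its cap of 50 → 120 left.
Retrain: +120 (room for 160) → 120. Pool exhausted.
Total = 24×170 + 27×90 + 28×160 + 11×120 + 23×50 = 13460.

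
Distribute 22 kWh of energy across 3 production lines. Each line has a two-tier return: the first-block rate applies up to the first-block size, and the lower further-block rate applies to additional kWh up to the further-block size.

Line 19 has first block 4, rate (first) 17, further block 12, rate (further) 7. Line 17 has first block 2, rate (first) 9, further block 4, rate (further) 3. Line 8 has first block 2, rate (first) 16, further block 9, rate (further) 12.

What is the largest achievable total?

261

Treat each block as its own option and order by rate: Line 19/T1 17 > Line 8/T1 16 > Line 8/T2 12 > Line 17/T1 9 > Line 19/T2 7 > Line 17/T2 3.
Line 19/T1 (17): +4 ; 18 left.
Line 8 T1 at 16: fill all 2 ; 16 left.
Line 8/T2 (12): +9 ; 7 left.
Fill Line 17 T1 block (2 at 9) ; 5 left.
5 remain; put them into Line 19 T2 at 7.
Total = 17×4 + 16×2 + 12×9 + 9×2 + 7×5 = 261.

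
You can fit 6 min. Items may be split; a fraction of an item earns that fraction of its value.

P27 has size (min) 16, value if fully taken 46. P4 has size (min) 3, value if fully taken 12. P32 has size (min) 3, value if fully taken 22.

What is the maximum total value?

Sort by value density: P32 22/3≈7.33, P4 12/3≈4, P27 46/16≈2.88.
Take all of P32 (3 min, value 22) ; 3 min left.
P4: take in full, 3 min for value 12 ; 0 left.
Total value = 34.

34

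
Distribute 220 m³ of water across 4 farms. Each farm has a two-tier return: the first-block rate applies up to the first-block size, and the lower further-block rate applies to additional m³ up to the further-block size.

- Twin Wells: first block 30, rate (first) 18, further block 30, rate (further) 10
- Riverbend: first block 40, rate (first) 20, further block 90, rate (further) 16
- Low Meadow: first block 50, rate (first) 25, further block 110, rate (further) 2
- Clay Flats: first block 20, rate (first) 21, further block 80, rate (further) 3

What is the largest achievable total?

Rank every tier by rate: Low Meadow/tier1 25 > Clay Flats/tier1 21 > Riverbend/tier1 20 > Twin Wells/tier1 18 > Riverbend/tier2 16 > Twin Wells/tier2 10 > Clay Flats/tier2 3 > Low Meadow/tier2 2.
Fill Low Meadow tier1 block (50 at 25) ; 170 left.
Fill Clay Flats tier1 block (20 at 21) ; 150 left.
Riverbend tier1 at 20: fill all 40 ; 110 left.
Twin Wells tier1 at 18: fill all 30 ; 80 left.
80 remain; put them into Riverbend tier2 at 16.
Total = 25×50 + 21×20 + 20×40 + 18×30 + 16×80 = 4290.

4290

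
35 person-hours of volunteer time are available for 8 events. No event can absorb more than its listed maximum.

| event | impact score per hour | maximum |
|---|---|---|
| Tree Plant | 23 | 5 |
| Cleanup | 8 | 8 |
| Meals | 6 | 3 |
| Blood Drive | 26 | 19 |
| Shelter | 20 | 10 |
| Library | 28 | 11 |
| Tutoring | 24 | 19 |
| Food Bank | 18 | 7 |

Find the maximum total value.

922

Rank by impact score per hour: Library 28 > Blood Drive 26 > Tutoring 24 > Tree Plant 23 > Shelter 20 > Food Bank 18 > Cleanup 8 > Meals 6.
Give Library 11 to hit its cap of 11 ; 24 left.
Blood Drive: +19 to 19 (cap) ; 5 left.
Tutoring has room for 19 but only 5 remain, so it gets 5.
Total = 26×19 + 28×11 + 24×5 = 922.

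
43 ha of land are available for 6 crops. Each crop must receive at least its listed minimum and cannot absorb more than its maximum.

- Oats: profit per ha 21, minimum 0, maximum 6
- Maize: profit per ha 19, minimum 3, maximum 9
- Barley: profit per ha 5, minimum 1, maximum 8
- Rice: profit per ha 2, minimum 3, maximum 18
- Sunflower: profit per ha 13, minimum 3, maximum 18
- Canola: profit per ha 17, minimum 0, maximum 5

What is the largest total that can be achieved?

632

Meeting every minimum uses 0+3+1+3+3+0 = 10 ha, leaving 33.
Highest profit per ha first: Oats 21 > Maize 19 > Canola 17 > Sunflower 13 > Barley 5 > Rice 2.
Oats takes 6 more to reach its cap of 6 ; 27 left.
Maize takes 6 more to reach its cap of 9 ; 21 left.
Canola takes 5 more to reach its cap of 5 ; 16 left.
Give Sunflower 15 more to hit its cap of 18 ; 1 left.
Only 1 left; Barley takes them to reach 2.
Total = 21×6 + 19×9 + 5×2 + 2×3 + 13×18 + 17×5 = 632.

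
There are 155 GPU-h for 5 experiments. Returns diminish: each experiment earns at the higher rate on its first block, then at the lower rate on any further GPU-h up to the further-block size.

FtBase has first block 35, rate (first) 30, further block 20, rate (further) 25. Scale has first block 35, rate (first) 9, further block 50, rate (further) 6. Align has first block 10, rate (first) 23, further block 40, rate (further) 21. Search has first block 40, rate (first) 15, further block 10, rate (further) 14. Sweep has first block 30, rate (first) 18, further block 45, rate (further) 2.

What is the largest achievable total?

3460

Treat each block as its own option and order by rate: FtBase/T1 30 > FtBase/T2 25 > Align/T1 23 > Align/T2 21 > Sweep/T1 18 > Search/T1 15 > Search/T2 14 > Scale/T1 9 > Scale/T2 6 > Sweep/T2 2.
Fill FtBase T1 block (35 at 30) → 120 left.
Fill FtBase T2 block (20 at 25) → 100 left.
Align/T1 (23): +10 → 90 left.
Fill Align T2 block (40 at 21) → 50 left.
Sweep/T1 (18): +30 → 20 left.
Search/T1: +20 of 40 at 15; pool empty.
Total = 30×35 + 25×20 + 23×10 + 21×40 + 18×30 + 15×20 = 3460.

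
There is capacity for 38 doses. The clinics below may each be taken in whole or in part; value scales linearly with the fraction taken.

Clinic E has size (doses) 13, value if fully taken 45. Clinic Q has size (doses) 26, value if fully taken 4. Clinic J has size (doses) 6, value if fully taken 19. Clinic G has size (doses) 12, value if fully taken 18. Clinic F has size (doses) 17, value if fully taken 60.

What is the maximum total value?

127

Rank by value-to-size ratio: Clinic F 60/17≈3.53, Clinic E 45/13≈3.46, Clinic J 19/6≈3.17, Clinic G 18/12≈1.5, Clinic Q 4/26≈0.154.
Clinic F: take in full, 17 doses for value 60 — 21 left.
All 13 doses of Clinic E fit (value 45) — 8 remain.
Clinic J: take in full, 6 doses for value 19 — 2 left.
Only 2 doses remain; take 2/12 of Clinic G for value 18×2/12 = 3.
Total value = 127.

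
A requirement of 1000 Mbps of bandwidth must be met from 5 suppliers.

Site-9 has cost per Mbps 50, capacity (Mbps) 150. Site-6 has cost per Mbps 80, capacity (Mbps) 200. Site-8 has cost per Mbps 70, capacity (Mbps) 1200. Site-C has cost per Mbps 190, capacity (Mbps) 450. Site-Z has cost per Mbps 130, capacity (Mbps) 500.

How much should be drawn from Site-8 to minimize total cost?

850

Use suppliers in increasing cost order.
Take 150 from Site-9 at 50 — need 850 more.
Site-8 (70): take the remaining 850 — done.
Site-6, Site-Z, Site-C: unused.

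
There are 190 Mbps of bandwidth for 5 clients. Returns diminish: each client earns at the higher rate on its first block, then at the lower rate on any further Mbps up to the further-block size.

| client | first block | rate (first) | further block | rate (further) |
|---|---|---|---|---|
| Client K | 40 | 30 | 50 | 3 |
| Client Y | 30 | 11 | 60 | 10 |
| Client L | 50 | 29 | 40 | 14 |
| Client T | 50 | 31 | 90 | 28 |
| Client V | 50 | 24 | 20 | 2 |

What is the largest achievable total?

Rank every tier by rate: Client T/tier1 31 > Client K/tier1 30 > Client L/tier1 29 > Client T/tier2 28 > Client V/tier1 24 > Client L/tier2 14 > Client Y/tier1 11 > Client Y/tier2 10 > Client K/tier2 3 > Client V/tier2 2.
Client T tier1 at 31: fill all 50 — 140 left.
Client K/tier1 (30): +40 — 100 left.
Client L/tier1 (29): +50 — 50 left.
50 remain; put them into Client T tier2 at 28.
Total = 31×50 + 30×40 + 29×50 + 28×50 = 5600.

5600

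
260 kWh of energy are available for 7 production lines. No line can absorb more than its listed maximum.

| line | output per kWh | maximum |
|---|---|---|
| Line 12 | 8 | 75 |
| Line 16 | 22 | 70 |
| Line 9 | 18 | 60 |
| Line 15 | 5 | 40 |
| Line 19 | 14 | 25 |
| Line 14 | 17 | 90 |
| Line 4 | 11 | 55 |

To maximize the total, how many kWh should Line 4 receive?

Highest output per kWh first: Line 16 22 > Line 9 18 > Line 14 17 > Line 19 14 > Line 4 11 > Line 12 8 > Line 15 5.
Line 16: +70 to 70 (cap) ; 190 left.
Line 9 takes 60 to reach its cap of 60 ; 130 left.
Give Line 14 90 to hit its cap of 90 ; 40 left.
Give Line 19 25 to hit its cap of 25 ; 15 left.
Only 15 left; Line 4 takes them to reach 15.

15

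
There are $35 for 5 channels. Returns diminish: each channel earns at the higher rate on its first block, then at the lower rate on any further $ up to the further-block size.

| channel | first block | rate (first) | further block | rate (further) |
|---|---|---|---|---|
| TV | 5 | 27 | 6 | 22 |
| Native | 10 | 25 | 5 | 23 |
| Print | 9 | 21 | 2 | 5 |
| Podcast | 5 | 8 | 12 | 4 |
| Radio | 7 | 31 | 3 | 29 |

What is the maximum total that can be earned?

Rank every tier by rate: Radio/tier1 31 > Radio/tier2 29 > TV/tier1 27 > Native/tier1 25 > Native/tier2 23 > TV/tier2 22 > Print/tier1 21 > Podcast/tier1 8 > Print/tier2 5 > Podcast/tier2 4.
Fill Radio tier1 block (7 at 31) → 28 left.
Radio/tier2 (29): +3 → 25 left.
Fill TV tier1 block (5 at 27) → 20 left.
Native/tier1 (25): +10 → 10 left.
Native/tier2 (23): +5 → 5 left.
TV/tier2: +5 of 6 at 22; pool empty.
Total = 31×7 + 29×3 + 27×5 + 25×10 + 23×5 + 22×5 = 914.

914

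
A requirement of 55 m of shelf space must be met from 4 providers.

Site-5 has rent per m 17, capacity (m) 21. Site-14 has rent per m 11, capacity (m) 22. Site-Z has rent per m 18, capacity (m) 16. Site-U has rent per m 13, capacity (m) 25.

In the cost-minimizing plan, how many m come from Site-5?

Use providers in increasing cost order.
Site-14 at 11: take all 22 m → 33 still needed.
Site-U (13): use full 25 → 8 m to go.
Take 8 from Site-5 at 17 to finish.
Site-Z: unused.

8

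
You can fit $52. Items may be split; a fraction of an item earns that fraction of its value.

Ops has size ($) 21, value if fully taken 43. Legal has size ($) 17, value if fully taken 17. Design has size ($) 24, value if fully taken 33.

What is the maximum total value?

Rank by value-to-size ratio: Ops 43/21≈2.05, Design 33/24≈1.38, Legal 17/17≈1.
Ops: take in full, 21 $ for value 43 — 31 left.
Design: take in full, 24 $ for value 33 — 7 left.
7 $ left: a 7/17 share of Legal gives 17×7/17 = 7.
Total value = 83.

83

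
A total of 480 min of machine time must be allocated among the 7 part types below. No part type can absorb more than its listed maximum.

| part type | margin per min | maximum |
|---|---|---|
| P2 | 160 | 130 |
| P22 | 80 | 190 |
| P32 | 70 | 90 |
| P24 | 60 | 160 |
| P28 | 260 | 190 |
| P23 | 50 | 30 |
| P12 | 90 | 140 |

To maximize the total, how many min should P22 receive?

Highest margin per min first: P28 260 > P2 160 > P12 90 > P22 80 > P32 70 > P24 60 > P23 50.
Give P28 190 to hit its cap of 190 ; 290 left.
Give P2 130 to hit its cap of 130 ; 160 left.
P12: +140 to 140 (cap) ; 20 left.
Only 20 left; P22 takes them to reach 20.

20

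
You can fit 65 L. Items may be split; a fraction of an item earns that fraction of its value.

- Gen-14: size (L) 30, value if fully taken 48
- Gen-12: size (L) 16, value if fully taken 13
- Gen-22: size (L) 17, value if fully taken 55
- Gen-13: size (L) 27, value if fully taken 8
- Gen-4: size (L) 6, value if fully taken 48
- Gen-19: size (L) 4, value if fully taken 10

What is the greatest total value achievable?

Sort by value density: Gen-4 48/6≈8, Gen-22 55/17≈3.24, Gen-19 10/4≈2.5, Gen-14 48/30≈1.6, Gen-12 13/16≈0.812, Gen-13 8/27≈0.296.
Gen-4: take in full, 6 L for value 48 → 59 left.
All 17 L of Gen-22 fit (value 55) → 42 remain.
All 4 L of Gen-19 fit (value 10) → 38 remain.
All 30 L of Gen-14 fit (value 48) → 8 remain.
Only 8 L remain; take 8/16 of Gen-12 for value 13×8/16 = 6.5.
Total value = 167.5.

167.5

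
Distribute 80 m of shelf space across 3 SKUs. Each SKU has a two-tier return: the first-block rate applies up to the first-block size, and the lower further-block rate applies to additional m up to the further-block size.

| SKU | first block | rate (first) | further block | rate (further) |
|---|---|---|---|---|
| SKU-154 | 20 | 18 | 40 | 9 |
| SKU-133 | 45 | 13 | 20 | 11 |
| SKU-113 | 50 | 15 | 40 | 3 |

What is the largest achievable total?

1240

Treat each block as its own option and order by rate: SKU-154/first 18 > SKU-113/first 15 > SKU-133/first 13 > SKU-133/second 11 > SKU-154/second 9 > SKU-113/second 3.
Fill SKU-154 first block (20 at 18) ; 60 left.
SKU-113 first at 15: fill all 50 ; 10 left.
SKU-133/first: +10 of 45 at 13; pool empty.
Total = 18×20 + 15×50 + 13×10 = 1240.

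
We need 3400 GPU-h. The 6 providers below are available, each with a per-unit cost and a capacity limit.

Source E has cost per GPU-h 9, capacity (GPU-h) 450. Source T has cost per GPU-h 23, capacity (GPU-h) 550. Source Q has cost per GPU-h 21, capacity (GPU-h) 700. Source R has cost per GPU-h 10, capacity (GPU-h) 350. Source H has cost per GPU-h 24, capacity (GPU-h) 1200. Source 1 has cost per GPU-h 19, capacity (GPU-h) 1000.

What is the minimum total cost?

62300

Fill from the cheapest provider first.
Source E at 9: take all 450 GPU-h → 2950 still needed.
Take 350 from Source R at 10 → need 2600 more.
Source 1 at 19: take all 1000 GPU-h → 1600 still needed.
Source Q (21): use full 700 → 900 GPU-h to go.
Take 550 from Source T at 23 → need 350 more.
Take 350 from Source H at 24 to finish.
Cost = 450×9 + 350×10 + 1000×19 + 700×21 + 550×23 + 350×24 = 62300.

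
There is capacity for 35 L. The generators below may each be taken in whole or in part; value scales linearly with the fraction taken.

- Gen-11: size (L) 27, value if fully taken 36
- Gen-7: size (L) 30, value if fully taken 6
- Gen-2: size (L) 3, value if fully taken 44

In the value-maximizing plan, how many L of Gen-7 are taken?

5

Sort by value density: Gen-2 44/3≈14.7, Gen-11 36/27≈1.33, Gen-7 6/30≈0.2.
Take all of Gen-2 (3 L, value 44) — 32 L left.
Take all of Gen-11 (27 L, value 36) — 5 L left.
Only 5 L remain; take 5/30 of Gen-7 for value 6×5/30 = 1.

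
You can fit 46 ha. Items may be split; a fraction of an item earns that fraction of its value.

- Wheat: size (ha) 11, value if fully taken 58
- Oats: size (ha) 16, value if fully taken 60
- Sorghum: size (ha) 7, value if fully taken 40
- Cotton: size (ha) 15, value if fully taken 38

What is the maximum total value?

Rank by value-to-size ratio: Sorghum 40/7≈5.71, Wheat 58/11≈5.27, Oats 60/16≈3.75, Cotton 38/15≈2.53.
All 7 ha of Sorghum fit (value 40) → 39 remain.
All 11 ha of Wheat fit (value 58) → 28 remain.
Take all of Oats (16 ha, value 60) → 12 ha left.
Only 12 ha remain; take 12/15 of Cotton for value 38×12/15 = 30.4.
Total value = 188.4.

188.4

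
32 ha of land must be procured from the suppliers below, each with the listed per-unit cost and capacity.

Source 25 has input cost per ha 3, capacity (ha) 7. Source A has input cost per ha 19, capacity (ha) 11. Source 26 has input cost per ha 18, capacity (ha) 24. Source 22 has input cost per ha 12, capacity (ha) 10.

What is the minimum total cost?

411

Cheapest first:
Take 7 from Source 25 at 3 → need 25 more.
Source 22 at 12: take all 10 ha → 15 still needed.
Take 15 from Source 26 at 18 to finish.
Source A: unused.
Cost = 7×3 + 10×12 + 15×18 = 411.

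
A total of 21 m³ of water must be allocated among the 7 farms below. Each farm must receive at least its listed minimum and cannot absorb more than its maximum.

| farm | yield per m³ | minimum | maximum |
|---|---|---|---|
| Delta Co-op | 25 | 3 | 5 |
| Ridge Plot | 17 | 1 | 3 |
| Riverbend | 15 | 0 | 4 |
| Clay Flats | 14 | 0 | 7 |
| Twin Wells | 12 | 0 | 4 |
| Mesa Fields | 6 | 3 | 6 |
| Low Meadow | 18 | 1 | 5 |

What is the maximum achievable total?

358

Meeting every minimum uses 3+1+0+0+0+3+1 = 8 m³, leaving 13.
Highest yield per m³ first: Delta Co-op 25 > Low Meadow 18 > Ridge Plot 17 > Riverbend 15 > Clay Flats 14 > Twin Wells 12 > Mesa Fields 6.
Delta Co-op takes 2 more to reach its cap of 5 ; 11 left.
Low Meadow takes 4 more to reach its cap of 5 ; 7 left.
Ridge Plot takes 2 more to reach its cap of 3 ; 5 left.
Riverbend: +4 to 4 (cap) ; 1 left.
Clay Flats has room for 7 more but only 1 remain, so it gets 1.
Total = 25×5 + 17×3 + 15×4 + 14×1 + 6×3 + 18×5 = 358.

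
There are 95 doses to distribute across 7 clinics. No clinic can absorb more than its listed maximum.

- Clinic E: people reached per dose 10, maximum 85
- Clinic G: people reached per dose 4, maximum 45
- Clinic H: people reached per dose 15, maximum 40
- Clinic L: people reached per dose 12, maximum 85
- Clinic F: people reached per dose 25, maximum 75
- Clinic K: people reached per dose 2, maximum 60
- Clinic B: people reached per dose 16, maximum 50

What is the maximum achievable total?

2195

Highest people reached per dose first: Clinic F 25 > Clinic B 16 > Clinic H 15 > Clinic L 12 > Clinic E 10 > Clinic G 4 > Clinic K 2.
Clinic F takes 75 to reach its cap of 75 ; 20 left.
Clinic B has room for 50 but only 20 remain, so it gets 20.
Total = 25×75 + 16×20 = 2195.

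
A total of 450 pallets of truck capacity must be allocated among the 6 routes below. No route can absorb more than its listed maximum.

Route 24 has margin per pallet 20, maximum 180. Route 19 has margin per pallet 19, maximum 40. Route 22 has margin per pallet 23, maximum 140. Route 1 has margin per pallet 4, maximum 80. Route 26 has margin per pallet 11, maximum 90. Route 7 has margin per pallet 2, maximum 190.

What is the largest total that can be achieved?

8570

Highest margin per pallet first: Route 22 23 > Route 24 20 > Route 19 19 > Route 26 11 > Route 1 4 > Route 7 2.
Route 22: +140 to 140 (cap) ; 310 left.
Route 24 takes 180 to reach its cap of 180 ; 130 left.
Give Route 19 40 to hit its cap of 40 ; 90 left.
Route 26 takes 90 to reach its cap of 90 ; 0 left.
Total = 20×180 + 19×40 + 23×140 + 11×90 = 8570.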